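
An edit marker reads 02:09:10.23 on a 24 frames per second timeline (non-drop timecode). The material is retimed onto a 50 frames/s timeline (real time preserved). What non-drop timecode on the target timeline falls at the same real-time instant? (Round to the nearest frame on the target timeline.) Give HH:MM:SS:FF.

02:09:10:48

Source frame index: (2×3600 + 9×60 + 10) × 24 + 23 = 186023.
Real time: 186023 / (24) = 186023/24 s.
Target frame: (186023/24) × (50) = 4650575/12 ≈ 387547.917 → 387548.
At 50 labels/s: frame 387548 → 02:09:10:48.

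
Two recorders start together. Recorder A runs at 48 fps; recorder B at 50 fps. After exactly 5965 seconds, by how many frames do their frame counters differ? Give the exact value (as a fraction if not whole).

A emits 48 × 5965 = 286320 frames; B emits 50 × 5965 = 298250.
Difference = 11930 frames; B is ahead of A.

11930 frames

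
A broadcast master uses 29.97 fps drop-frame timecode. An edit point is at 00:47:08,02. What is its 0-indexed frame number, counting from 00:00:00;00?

84756

As if non-drop at 30 labels/s: (0 × 3600 + 47 × 60 + 8) × 30 + 2 = 84842.
Minute boundaries passed: 47; those not divisible by 10: 47 − 4 = 43; dropped labels = 2 × 43 = 86.
Actual frame index = 84842 − 86 = 84756.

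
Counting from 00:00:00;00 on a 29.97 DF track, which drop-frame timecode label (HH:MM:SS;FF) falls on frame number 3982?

Ten DF minutes hold 17982 frames, so frame 3982 lies in block 0 (frames 0–17981) with 3982 frames into that block.
The block's first minute is 1800 frames and the rest 1798 each; 3982 frames reaches minute 2, so 0 × 18 + 2 × 2 = 4 labels have been skipped so far.
Adding those back, label number 3982 + 4 = 3986 at 30 labels/s is 132 s + 26 f = 0 h 2 min 12 s frame 26, i.e. 00:02:12;26.

00:02:12;26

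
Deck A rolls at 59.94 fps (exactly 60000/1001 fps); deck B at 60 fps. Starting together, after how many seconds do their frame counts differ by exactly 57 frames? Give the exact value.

950.95 seconds

The gap grows by |60 − 60000/1001| = 60/1001 frames per second.
Time for a 57-frame gap: 57 ÷ (60/1001) = 950.95 s.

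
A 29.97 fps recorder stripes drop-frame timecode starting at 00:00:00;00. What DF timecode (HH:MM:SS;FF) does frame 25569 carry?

00:14:13;05

Each 10-minute DF block holds 10 × 60 × 30 − 9 × 2 = 17982 frames. 25569 ÷ 17982 → 1 full block, remainder 7587.
Within the partial block the first minute is 1800 frames and each further minute 1798, so 4 further minute boundaries passed. Total skipped labels = 18 × 1 + 2 × 4 = 26.
Non-drop label index = 25569 + 26 = 25595; at 30 labels/s that is 00:14:13:05, i.e. DF 00:14:13;05.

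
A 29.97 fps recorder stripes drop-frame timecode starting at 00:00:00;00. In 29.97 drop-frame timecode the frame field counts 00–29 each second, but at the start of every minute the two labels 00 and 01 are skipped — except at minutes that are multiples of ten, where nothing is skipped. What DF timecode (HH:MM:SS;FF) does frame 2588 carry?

00:01:26;10

Each 10-minute DF block holds 10 × 60 × 30 − 9 × 2 = 17982 frames. 2588 ÷ 17982 → 0 full blocks, remainder 2588.
Within the partial block the first minute is 1800 frames and each further minute 1798, so 1 further minute boundary passed. Total skipped labels = 18 × 0 + 2 × 1 = 2.
Non-drop label index = 2588 + 2 = 2590; at 30 labels/s that is 00:01:26:10, i.e. DF 00:01:26;10.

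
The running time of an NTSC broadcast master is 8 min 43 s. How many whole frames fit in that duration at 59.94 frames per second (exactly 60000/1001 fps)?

8 min 43 s = 523 s.
Frames = 523 × 60000/1001 = 31380000/1001 ≈ 31348.6513.
Complete frames: 31348.

31348 frames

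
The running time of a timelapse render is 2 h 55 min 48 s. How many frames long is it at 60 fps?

2 h 55 min 48 s = 10548 s.
Frames = 10548 × 60 = 632880.

632880 frames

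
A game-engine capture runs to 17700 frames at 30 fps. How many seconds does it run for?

Running time = 17700 / (30) = 590 s.

590 seconds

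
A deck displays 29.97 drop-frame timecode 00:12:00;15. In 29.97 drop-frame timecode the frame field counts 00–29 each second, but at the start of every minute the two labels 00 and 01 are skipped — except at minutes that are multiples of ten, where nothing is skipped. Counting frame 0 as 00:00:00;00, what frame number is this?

Complete 10-minute blocks: 1, each 17982 frames → 17982.
Remaining 2 whole minutes in the current block: 1800 + 1 × 1798 = 3598 frames.
Within the current minute: 0 × 30 + 15 − 2 = 13 (labels ;00/;01 skipped at this minute). Total = 17982 + 3598 + 13 = 21593.

21593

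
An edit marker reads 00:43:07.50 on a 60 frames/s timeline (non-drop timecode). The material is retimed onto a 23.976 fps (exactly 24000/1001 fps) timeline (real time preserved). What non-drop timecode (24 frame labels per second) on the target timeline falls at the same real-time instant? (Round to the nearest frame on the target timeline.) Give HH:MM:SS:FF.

Source frame index: (0×3600 + 43×60 + 7) × 60 + 50 = 155270.
Real time: 155270 / (60) = 15527/6 s.
Target frame: (15527/6) × (24000/1001) = 62108000/1001 ≈ 62045.954 → 62046.
At 24 labels/s: frame 62046 → 00:43:05:06.

00:43:05:06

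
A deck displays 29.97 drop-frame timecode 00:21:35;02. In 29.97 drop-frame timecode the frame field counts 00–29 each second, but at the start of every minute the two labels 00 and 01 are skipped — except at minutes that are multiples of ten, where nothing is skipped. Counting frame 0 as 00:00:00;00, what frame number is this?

Complete 10-minute blocks: 2, each 17982 frames → 35964.
Remaining 1 whole minute in the current block: 1800 + 0 × 1798 = 1800 frames.
Within the current minute: 35 × 30 + 2 − 2 = 1050 (labels ;00/;01 skipped at this minute). Total = 35964 + 1800 + 1050 = 38814.

38814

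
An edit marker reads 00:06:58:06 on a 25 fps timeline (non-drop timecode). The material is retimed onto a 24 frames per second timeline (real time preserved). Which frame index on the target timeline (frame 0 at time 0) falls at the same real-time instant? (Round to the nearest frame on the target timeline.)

frame 10038

Source frame index: (0×3600 + 6×60 + 58) × 25 + 6 = 10456.
Real time: 10456 / (25) = 10456/25 s.
Target frame: (10456/25) × (24) = 250944/25 ≈ 10037.760 → 10038.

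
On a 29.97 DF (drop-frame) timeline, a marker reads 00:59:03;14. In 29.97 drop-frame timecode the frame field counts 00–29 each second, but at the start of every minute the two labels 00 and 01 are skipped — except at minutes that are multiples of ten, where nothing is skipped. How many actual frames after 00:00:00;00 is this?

106196

Complete 10-minute blocks: 5, each 17982 frames → 89910.
Remaining 9 whole minutes in the current block: 1800 + 8 × 1798 = 16184 frames.
Within the current minute: 3 × 30 + 14 − 2 = 102 (labels ;00/;01 skipped at this minute). Total = 89910 + 16184 + 102 = 106196.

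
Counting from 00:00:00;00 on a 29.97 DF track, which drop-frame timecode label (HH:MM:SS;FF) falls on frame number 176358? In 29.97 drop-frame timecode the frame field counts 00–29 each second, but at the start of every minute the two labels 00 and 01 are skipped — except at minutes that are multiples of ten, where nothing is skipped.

01:38:04;16

Each 10-minute DF block holds 10 × 60 × 30 − 9 × 2 = 17982 frames. 176358 ÷ 17982 → 9 full blocks, remainder 14520.
Within the partial block the first minute is 1800 frames and each further minute 1798, so 8 further minute boundaries passed. Total skipped labels = 18 × 9 + 2 × 8 = 178.
Non-drop label index = 176358 + 178 = 176536; at 30 labels/s that is 01:38:04:16, i.e. DF 01:38:04;16.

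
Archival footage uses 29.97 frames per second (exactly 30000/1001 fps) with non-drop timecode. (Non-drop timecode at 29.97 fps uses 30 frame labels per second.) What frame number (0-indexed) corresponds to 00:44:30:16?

Total seconds to the label: (0 × 3600 + 44 × 60 + 30) = 2670.
Frame index = 2670 × 30 + 16 = 80116.

frame 80116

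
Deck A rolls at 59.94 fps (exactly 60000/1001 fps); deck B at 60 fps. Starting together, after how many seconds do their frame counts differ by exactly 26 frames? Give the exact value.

The gap grows by |60 − 60000/1001| = 60/1001 frames per second.
Time for a 26-frame gap: 26 ÷ (60/1001) = 13013/30 s.

13013/30 seconds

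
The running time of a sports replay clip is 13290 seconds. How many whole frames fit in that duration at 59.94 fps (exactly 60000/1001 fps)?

Frames = 13290 × 60000/1001 = 797400000/1001 ≈ 796603.3966.
Complete frames: 796603.

796603 frames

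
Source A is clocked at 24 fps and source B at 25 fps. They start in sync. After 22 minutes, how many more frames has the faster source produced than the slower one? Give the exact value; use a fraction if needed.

1320 frames

22 min = 1320 s.
A emits 24 × 1320 = 31680 frames; B emits 25 × 1320 = 33000.
Difference = 1320 frames; B is ahead of A.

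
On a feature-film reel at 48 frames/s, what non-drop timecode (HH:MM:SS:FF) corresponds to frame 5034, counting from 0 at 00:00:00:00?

5034 ÷ 48 = 104 full seconds, remainder 42 frames.
104 s = 0 h 1 min 44 s.
Timecode: 00:01:44:42.

00:01:44:42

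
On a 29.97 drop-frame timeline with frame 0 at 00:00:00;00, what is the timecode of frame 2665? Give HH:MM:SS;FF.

00:01:28;27

Each 10-minute DF block holds 10 × 60 × 30 − 9 × 2 = 17982 frames. 2665 ÷ 17982 → 0 full blocks, remainder 2665.
Within the partial block the first minute is 1800 frames and each further minute 1798, so 1 further minute boundary passed. Total skipped labels = 18 × 0 + 2 × 1 = 2.
Non-drop label index = 2665 + 2 = 2667; at 30 labels/s that is 00:01:28:27, i.e. DF 00:01:28;27.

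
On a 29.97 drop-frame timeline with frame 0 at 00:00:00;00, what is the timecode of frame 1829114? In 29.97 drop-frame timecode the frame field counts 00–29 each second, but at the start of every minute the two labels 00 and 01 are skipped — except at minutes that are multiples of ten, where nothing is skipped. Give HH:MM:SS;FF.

Ten DF minutes hold 17982 frames, so frame 1829114 lies in block 101 (frames 1816182–1834163) with 12932 frames into that block.
The block's first minute is 1800 frames and the rest 1798 each; 12932 frames reaches minute 7, so 101 × 18 + 7 × 2 = 1832 labels have been skipped so far.
Adding those back, label number 1829114 + 1832 = 1830946 at 30 labels/s is 61031 s + 16 f = 16 h 57 min 11 s frame 16, i.e. 16:57:11;16.

16:57:11;16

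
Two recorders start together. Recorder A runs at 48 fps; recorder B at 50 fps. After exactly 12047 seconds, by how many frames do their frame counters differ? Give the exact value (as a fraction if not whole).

24094 frames

A emits 48 × 12047 = 578256 frames; B emits 50 × 12047 = 602350.
Difference = 24094 frames; B is ahead of A.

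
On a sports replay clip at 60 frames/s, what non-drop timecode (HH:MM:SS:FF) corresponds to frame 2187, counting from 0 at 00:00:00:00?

00:00:36:27

2187 ÷ 60 = 36 full seconds, remainder 27 frames.
36 s = 0 h 0 min 36 s.
Timecode: 00:00:36:27.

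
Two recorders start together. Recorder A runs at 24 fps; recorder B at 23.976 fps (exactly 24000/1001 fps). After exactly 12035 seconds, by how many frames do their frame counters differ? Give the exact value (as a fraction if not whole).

288840/1001 frames

A emits 24 × 12035 = 288840 frames; B emits 24000/1001 × 12035 = 288840000/1001.
Difference = 288840/1001 frames (≈ 288.5514); B is behind A.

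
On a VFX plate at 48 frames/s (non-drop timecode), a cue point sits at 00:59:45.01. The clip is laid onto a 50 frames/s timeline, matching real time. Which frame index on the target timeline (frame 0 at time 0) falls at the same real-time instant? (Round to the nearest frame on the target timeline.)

frame 179251

Source frame index: (0×3600 + 59×60 + 45) × 48 + 1 = 172081.
Real time: 172081 / (48) = 172081/48 s.
Target frame: (172081/48) × (50) = 4302025/24 ≈ 179251.042 → 179251.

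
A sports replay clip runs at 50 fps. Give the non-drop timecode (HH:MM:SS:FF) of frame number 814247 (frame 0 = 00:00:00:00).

04:31:24:47

814247 ÷ 50 = 16284 full seconds, remainder 47 frames.
16284 s = 4 h 31 min 24 s.
Timecode: 04:31:24:47.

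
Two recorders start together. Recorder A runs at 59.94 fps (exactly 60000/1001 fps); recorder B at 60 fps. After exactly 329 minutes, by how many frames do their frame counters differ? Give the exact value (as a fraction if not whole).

169200/143 frames

329 min = 19740 s.
A emits 60000/1001 × 19740 = 169200000/143 frames; B emits 60 × 19740 = 1184400.
Difference = 169200/143 frames (≈ 1183.2168); B is ahead of A.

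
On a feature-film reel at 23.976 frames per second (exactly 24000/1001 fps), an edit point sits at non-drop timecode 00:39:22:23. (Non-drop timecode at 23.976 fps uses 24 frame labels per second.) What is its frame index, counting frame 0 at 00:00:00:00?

Total seconds to the label: (0 × 3600 + 39 × 60 + 22) = 2362.
Frame index = 2362 × 24 + 23 = 56711.

56711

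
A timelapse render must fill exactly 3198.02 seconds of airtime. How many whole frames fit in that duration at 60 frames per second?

191881 frames

Frames = 3198.02 × 60 = 959406/5 ≈ 191881.2000.
Complete frames: 191881.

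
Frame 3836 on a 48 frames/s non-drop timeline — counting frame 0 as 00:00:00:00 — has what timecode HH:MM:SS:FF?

00:01:19:44

3836 ÷ 48 = 79 full seconds, remainder 44 frames.
79 s = 0 h 1 min 19 s.
Timecode: 00:01:19:44.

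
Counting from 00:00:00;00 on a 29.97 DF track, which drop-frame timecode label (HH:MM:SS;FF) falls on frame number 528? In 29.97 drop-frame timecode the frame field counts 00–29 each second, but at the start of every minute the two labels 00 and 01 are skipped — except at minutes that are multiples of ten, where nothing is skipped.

00:00:17;18

Ten DF minutes hold 17982 frames, so frame 528 lies in block 0 (frames 0–17981) with 528 frames into that block.
The block's first minute is 1800 frames and the rest 1798 each; 528 frames reaches minute 0, so 0 × 18 + 0 × 2 = 0 labels have been skipped so far.
Adding those back, label number 528 + 0 = 528 at 30 labels/s is 17 s + 18 f = 0 h 0 min 17 s frame 18, i.e. 00:00:17;18.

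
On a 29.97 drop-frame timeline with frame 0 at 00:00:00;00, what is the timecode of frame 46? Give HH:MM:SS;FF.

00:00:01;16

Ten DF minutes hold 17982 frames, so frame 46 lies in block 0 (frames 0–17981) with 46 frames into that block.
The block's first minute is 1800 frames and the rest 1798 each; 46 frames reaches minute 0, so 0 × 18 + 0 × 2 = 0 labels have been skipped so far.
Adding those back, label number 46 + 0 = 46 at 30 labels/s is 1 s + 16 f = 0 h 0 min 1 s frame 16, i.e. 00:00:01;16.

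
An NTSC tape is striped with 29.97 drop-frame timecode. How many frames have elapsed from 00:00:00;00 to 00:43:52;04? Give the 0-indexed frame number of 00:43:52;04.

As if non-drop at 30 labels/s: (0 × 3600 + 43 × 60 + 52) × 30 + 4 = 78964.
Minute boundaries passed: 43; those not divisible by 10: 43 − 4 = 39; dropped labels = 2 × 39 = 78.
Actual frame index = 78964 − 78 = 78886.

78886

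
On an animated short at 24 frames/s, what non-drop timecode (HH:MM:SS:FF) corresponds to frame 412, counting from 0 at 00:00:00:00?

412 ÷ 24 = 17 full seconds, remainder 4 frames.
17 s = 0 h 0 min 17 s.
Timecode: 00:00:17:04.

00:00:17:04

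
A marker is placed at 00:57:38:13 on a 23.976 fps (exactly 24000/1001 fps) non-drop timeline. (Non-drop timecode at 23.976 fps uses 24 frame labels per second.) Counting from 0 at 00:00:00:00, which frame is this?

frame 83005

Total seconds to the label: (0 × 3600 + 57 × 60 + 38) = 3458.
Frame index = 3458 × 24 + 13 = 83005.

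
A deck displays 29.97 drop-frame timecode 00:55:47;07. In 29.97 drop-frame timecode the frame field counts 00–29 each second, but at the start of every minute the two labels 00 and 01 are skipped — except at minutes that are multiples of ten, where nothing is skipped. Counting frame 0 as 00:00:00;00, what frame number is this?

100317

Complete 10-minute blocks: 5, each 17982 frames → 89910.
Remaining 5 whole minutes in the current block: 1800 + 4 × 1798 = 8992 frames.
Within the current minute: 47 × 30 + 7 − 2 = 1415 (labels ;00/;01 skipped at this minute). Total = 89910 + 8992 + 1415 = 100317.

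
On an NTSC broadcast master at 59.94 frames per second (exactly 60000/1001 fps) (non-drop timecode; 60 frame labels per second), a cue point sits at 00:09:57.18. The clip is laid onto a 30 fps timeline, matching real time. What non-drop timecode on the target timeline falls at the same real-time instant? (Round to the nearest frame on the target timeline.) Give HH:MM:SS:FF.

Source frame index: (0×3600 + 9×60 + 57) × 60 + 18 = 35838.
Real time: 35838 / (60000/1001) = 5978973/10000 s.
Target frame: (5978973/10000) × (30) = 17936919/1000 ≈ 17936.919 → 17937.
At 30 labels/s: frame 17937 → 00:09:57:27.

00:09:57:27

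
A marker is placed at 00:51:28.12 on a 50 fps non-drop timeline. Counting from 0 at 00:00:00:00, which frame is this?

frame 154412

Total seconds to the label: (0 × 3600 + 51 × 60 + 28) = 3088.
Frame index = 3088 × 50 + 12 = 154412.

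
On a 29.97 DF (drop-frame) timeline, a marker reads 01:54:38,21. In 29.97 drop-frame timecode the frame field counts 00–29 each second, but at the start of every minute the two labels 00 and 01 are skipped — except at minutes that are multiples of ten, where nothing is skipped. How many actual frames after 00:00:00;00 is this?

As if non-drop at 30 labels/s: (1 × 3600 + 54 × 60 + 38) × 30 + 21 = 206361.
Minute boundaries passed: 114; those not divisible by 10: 114 − 11 = 103; dropped labels = 2 × 103 = 206.
Actual frame index = 206361 − 206 = 206155.

206155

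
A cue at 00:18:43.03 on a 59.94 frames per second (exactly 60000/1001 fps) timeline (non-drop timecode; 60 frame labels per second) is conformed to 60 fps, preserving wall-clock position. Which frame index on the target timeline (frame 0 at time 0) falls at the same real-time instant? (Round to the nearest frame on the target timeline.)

frame 67450

Source frame index: (0×3600 + 18×60 + 43) × 60 + 3 = 67383.
Real time: 67383 / (60000/1001) = 22483461/20000 s.
Target frame: (22483461/20000) × (60) = 67450383/1000 ≈ 67450.383 → 67450.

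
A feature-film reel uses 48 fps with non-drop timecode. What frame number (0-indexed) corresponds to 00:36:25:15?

104895

Total seconds to the label: (0 × 3600 + 36 × 60 + 25) = 2185.
Frame index = 2185 × 48 + 15 = 104895.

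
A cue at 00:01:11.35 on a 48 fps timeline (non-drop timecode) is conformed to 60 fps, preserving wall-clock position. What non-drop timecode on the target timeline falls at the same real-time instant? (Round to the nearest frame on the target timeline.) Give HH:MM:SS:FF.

00:01:11:44

Source frame index: (0×3600 + 1×60 + 11) × 48 + 35 = 3443.
Real time: 3443 / (48) = 3443/48 s.
Target frame: (3443/48) × (60) = 17215/4 ≈ 4303.750 → 4304.
At 60 labels/s: frame 4304 → 00:01:11:44.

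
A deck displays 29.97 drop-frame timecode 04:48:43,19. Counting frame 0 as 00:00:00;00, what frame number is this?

As if non-drop at 30 labels/s: (4 × 3600 + 48 × 60 + 43) × 30 + 19 = 519709.
Minute boundaries passed: 288; those not divisible by 10: 288 − 28 = 260; dropped labels = 2 × 260 = 520.
Actual frame index = 519709 − 520 = 519189.

519189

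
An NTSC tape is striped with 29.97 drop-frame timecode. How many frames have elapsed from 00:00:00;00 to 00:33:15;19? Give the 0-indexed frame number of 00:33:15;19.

As if non-drop at 30 labels/s: (0 × 3600 + 33 × 60 + 15) × 30 + 19 = 59869.
Minute boundaries passed: 33; those not divisible by 10: 33 − 3 = 30; dropped labels = 2 × 30 = 60.
Actual frame index = 59869 − 60 = 59809.

59809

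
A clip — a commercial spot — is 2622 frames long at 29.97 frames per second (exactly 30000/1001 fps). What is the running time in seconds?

87.4874 seconds

Running time = 2622 / (30000/1001) = 87.4874 s.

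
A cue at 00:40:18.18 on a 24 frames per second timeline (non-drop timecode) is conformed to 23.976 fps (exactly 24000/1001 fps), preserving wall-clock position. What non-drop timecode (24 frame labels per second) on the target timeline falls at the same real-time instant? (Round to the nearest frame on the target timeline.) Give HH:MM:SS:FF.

Source frame index: (0×3600 + 40×60 + 18) × 24 + 18 = 58050.
Real time: 58050 / (24) = 9675/4 s.
Target frame: (9675/4) × (24000/1001) = 58050000/1001 ≈ 57992.008 → 57992.
At 24 labels/s: frame 57992 → 00:40:16:08.

00:40:16:08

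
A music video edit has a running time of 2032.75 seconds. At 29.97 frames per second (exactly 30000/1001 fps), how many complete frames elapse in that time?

60921 frames

Frames = 2032.75 × 30000/1001 = 60982500/1001 ≈ 60921.5784.
Complete frames: 60921.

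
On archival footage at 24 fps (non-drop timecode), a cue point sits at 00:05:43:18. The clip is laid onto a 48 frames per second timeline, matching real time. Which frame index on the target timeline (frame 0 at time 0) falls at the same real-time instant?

Source frame index: (0×3600 + 5×60 + 43) × 24 + 18 = 8250.
Real time: 8250 / (24) = 1375/4 s.
Target frame: (1375/4) × (48) = 16500.

frame 16500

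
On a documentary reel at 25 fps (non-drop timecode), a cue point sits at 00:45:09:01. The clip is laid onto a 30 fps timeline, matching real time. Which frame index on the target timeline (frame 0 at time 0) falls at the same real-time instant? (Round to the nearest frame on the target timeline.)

Source frame index: (0×3600 + 45×60 + 9) × 25 + 1 = 67726.
Real time: 67726 / (25) = 67726/25 s.
Target frame: (67726/25) × (30) = 406356/5 ≈ 81271.200 → 81271.

frame 81271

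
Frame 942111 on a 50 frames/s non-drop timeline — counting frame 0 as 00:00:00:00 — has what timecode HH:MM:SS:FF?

05:14:02:11

942111 ÷ 50 = 18842 full seconds, remainder 11 frames.
18842 s = 5 h 14 min 2 s.
Timecode: 05:14:02:11.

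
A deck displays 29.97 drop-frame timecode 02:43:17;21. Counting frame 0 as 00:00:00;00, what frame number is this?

293637

Complete 10-minute blocks: 16, each 17982 frames → 287712.
Remaining 3 whole minutes in the current block: 1800 + 2 × 1798 = 5396 frames.
Within the current minute: 17 × 30 + 21 − 2 = 529 (labels ;00/;01 skipped at this minute). Total = 287712 + 5396 + 529 = 293637.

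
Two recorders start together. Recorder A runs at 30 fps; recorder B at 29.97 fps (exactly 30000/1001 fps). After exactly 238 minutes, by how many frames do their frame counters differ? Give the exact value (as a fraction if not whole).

238 min = 14280 s.
A emits 30 × 14280 = 428400 frames; B emits 30000/1001 × 14280 = 61200000/143.
Difference = 61200/143 frames (≈ 427.9720); B is behind A.

61200/143 frames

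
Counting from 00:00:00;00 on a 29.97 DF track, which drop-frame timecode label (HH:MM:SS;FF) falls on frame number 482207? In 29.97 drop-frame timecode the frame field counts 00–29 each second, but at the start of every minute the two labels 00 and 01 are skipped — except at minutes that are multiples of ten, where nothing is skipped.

04:28:09;21

Each 10-minute DF block holds 10 × 60 × 30 − 9 × 2 = 17982 frames. 482207 ÷ 17982 → 26 full blocks, remainder 14675.
Within the partial block the first minute is 1800 frames and each further minute 1798, so 8 further minute boundaries passed. Total skipped labels = 18 × 26 + 2 × 8 = 484.
Non-drop label index = 482207 + 484 = 482691; at 30 labels/s that is 04:28:09:21, i.e. DF 04:28:09;21.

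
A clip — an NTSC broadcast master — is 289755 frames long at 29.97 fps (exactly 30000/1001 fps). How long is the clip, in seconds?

Running time = 289755 / (30000/1001) = 9668.1585 s.

9668.1585 seconds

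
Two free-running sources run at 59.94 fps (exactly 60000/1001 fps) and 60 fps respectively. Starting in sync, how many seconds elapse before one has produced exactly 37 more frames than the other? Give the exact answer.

The gap grows by |60 − 60000/1001| = 60/1001 frames per second.
Time for a 37-frame gap: 37 ÷ (60/1001) = 37037/60 s.

37037/60 seconds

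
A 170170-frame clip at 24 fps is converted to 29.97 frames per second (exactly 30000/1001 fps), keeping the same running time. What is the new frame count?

212500 frames

Target frames = source frames × (target rate / source rate) = 170170 × (30000/1001)/(24) = 170170 × 1250/1001 = 212500.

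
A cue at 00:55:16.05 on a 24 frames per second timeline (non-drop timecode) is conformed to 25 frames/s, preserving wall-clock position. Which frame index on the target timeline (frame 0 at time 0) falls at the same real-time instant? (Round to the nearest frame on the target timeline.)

frame 82905

Source frame index: (0×3600 + 55×60 + 16) × 24 + 5 = 79589.
Real time: 79589 / (24) = 79589/24 s.
Target frame: (79589/24) × (25) = 1989725/24 ≈ 82905.208 → 82905.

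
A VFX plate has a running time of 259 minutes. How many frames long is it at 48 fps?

259 min = 15540 s.
Frames = 15540 × 48 = 745920.

745920 frames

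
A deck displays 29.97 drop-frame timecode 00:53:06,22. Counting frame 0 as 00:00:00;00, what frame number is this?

95506

As if non-drop at 30 labels/s: (0 × 3600 + 53 × 60 + 6) × 30 + 22 = 95602.
Minute boundaries passed: 53; those not divisible by 10: 53 − 5 = 48; dropped labels = 2 × 48 = 96.
Actual frame index = 95602 − 96 = 95506.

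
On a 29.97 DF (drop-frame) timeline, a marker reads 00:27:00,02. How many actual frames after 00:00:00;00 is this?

As if non-drop at 30 labels/s: (0 × 3600 + 27 × 60 + 0) × 30 + 2 = 48602.
Minute boundaries passed: 27; those not divisible by 10: 27 − 2 = 25; dropped labels = 2 × 25 = 50.
Actual frame index = 48602 − 50 = 48552.

48552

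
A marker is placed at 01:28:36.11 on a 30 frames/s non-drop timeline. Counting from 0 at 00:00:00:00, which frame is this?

Total seconds to the label: (1 × 3600 + 28 × 60 + 36) = 5316.
Frame index = 5316 × 30 + 11 = 159491.

159491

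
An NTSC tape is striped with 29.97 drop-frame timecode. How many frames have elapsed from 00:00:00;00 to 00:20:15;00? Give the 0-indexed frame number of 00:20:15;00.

36414

Complete 10-minute blocks: 2, each 17982 frames → 35964.
Remaining 0 whole minutes in the current block: 0 frames.
Within the current minute: 15 × 30 + 0 = 450. Total = 35964 + 0 + 450 = 36414.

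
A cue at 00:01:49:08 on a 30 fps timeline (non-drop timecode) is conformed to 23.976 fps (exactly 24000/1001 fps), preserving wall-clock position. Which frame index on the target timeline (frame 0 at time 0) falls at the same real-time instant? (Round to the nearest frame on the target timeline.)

frame 2620

Source frame index: (0×3600 + 1×60 + 49) × 30 + 8 = 3278.
Real time: 3278 / (30) = 1639/15 s.
Target frame: (1639/15) × (24000/1001) = 238400/91 ≈ 2619.780 → 2620.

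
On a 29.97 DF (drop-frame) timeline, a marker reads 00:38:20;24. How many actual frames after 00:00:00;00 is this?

As if non-drop at 30 labels/s: (0 × 3600 + 38 × 60 + 20) × 30 + 24 = 69024.
Minute boundaries passed: 38; those not divisible by 10: 38 − 3 = 35; dropped labels = 2 × 35 = 70.
Actual frame index = 69024 − 70 = 68954.

68954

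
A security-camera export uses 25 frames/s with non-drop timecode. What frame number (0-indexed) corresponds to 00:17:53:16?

frame 26841

Total seconds to the label: (0 × 3600 + 17 × 60 + 53) = 1073.
Frame index = 1073 × 25 + 16 = 26841.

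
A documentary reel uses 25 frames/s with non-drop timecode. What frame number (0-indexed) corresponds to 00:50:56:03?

frame 76403

Total seconds to the label: (0 × 3600 + 50 × 60 + 56) = 3056.
Frame index = 3056 × 25 + 3 = 76403.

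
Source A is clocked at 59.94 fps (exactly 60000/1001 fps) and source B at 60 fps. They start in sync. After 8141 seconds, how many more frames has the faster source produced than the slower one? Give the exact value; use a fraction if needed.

69780/143 frames

A emits 60000/1001 × 8141 = 69780000/143 frames; B emits 60 × 8141 = 488460.
Difference = 69780/143 frames (≈ 487.9720); B is ahead of A.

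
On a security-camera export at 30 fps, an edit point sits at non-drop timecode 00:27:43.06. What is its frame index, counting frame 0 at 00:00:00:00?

Total seconds to the label: (0 × 3600 + 27 × 60 + 43) = 1663.
Frame index = 1663 × 30 + 6 = 49896.

frame 49896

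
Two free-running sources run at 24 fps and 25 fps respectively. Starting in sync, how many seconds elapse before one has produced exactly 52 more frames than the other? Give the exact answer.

The gap grows by |25 − 24| = 1 frame per second.
Time for a 52-frame gap: 52 ÷ (1) = 52 s.

52 seconds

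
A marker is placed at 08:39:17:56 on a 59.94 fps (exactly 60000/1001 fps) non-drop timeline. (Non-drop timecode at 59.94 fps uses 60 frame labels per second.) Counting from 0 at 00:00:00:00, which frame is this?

1869476

Total seconds to the label: (8 × 3600 + 39 × 60 + 17) = 31157.
Frame index = 31157 × 60 + 56 = 1869476.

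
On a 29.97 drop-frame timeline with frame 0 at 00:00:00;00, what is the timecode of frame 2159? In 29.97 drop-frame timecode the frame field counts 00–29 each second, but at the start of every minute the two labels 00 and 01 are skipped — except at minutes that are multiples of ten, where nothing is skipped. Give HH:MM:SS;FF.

Each 10-minute DF block holds 10 × 60 × 30 − 9 × 2 = 17982 frames. 2159 ÷ 17982 → 0 full blocks, remainder 2159.
Within the partial block the first minute is 1800 frames and each further minute 1798, so 1 further minute boundary passed. Total skipped labels = 18 × 0 + 2 × 1 = 2.
Non-drop label index = 2159 + 2 = 2161; at 30 labels/s that is 00:01:12:01, i.e. DF 00:01:12;01.

00:01:12;01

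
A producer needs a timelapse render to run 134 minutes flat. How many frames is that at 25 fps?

201000 frames

134 min = 8040 s.
Frames = 8040 × 25 = 201000.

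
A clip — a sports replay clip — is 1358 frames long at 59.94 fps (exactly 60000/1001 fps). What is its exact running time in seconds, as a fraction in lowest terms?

679679/30000 seconds

Running time = 1358 ÷ (60000/1001) = 1358 × 1001/60000 = 679679/30000 s.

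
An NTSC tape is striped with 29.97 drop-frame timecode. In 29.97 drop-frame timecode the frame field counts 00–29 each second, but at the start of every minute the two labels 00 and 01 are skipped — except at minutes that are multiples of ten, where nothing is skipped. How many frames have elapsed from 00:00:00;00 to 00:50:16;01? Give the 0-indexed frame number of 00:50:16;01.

As if non-drop at 30 labels/s: (0 × 3600 + 50 × 60 + 16) × 30 + 1 = 90481.
Minute boundaries passed: 50; those not divisible by 10: 50 − 5 = 45; dropped labels = 2 × 45 = 90.
Actual frame index = 90481 − 90 = 90391.

90391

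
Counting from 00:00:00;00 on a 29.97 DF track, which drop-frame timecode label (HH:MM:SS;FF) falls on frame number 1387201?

12:51:26;09

Each 10-minute DF block holds 10 × 60 × 30 − 9 × 2 = 17982 frames. 1387201 ÷ 17982 → 77 full blocks, remainder 2587.
Within the partial block the first minute is 1800 frames and each further minute 1798, so 1 further minute boundary passed. Total skipped labels = 18 × 77 + 2 × 1 = 1388.
Non-drop label index = 1387201 + 1388 = 1388589; at 30 labels/s that is 12:51:26:09, i.e. DF 12:51:26;09.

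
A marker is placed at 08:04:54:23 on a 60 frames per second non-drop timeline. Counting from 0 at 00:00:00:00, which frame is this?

1745663

Total seconds to the label: (8 × 3600 + 4 × 60 + 54) = 29094.
Frame index = 29094 × 60 + 23 = 1745663.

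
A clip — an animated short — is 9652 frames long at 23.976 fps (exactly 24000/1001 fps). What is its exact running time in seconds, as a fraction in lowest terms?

2415413/6000 seconds

Running time = 9652 ÷ (24000/1001) = 9652 × 1001/24000 = 2415413/6000 s.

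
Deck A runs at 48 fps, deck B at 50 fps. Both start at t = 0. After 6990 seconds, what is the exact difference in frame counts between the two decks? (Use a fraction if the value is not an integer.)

13980 frames

A emits 48 × 6990 = 335520 frames; B emits 50 × 6990 = 349500.
Difference = 13980 frames; B is ahead of A.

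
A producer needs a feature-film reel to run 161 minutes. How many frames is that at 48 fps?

463680 frames

161 min = 9660 s.
Frames = 9660 × 48 = 463680.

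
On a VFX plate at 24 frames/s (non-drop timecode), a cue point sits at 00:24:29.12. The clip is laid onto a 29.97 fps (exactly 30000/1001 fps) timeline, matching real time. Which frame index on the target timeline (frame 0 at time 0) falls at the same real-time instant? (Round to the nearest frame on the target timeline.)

frame 44041

Source frame index: (0×3600 + 24×60 + 29) × 24 + 12 = 35268.
Real time: 35268 / (24) = 2939/2 s.
Target frame: (2939/2) × (30000/1001) = 44085000/1001 ≈ 44040.959 → 44041.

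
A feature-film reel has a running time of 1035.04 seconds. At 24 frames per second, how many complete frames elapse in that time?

24840 frames

Frames = 1035.04 × 24 = 621024/25 ≈ 24840.9600.
Complete frames: 24840.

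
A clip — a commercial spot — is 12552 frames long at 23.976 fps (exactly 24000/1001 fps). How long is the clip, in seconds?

Running time = 12552 / (24000/1001) = 523.523 s.

523.523 seconds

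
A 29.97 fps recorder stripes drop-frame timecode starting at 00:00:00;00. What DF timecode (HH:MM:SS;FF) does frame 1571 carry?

Ten DF minutes hold 17982 frames, so frame 1571 lies in block 0 (frames 0–17981) with 1571 frames into that block.
The block's first minute is 1800 frames and the rest 1798 each; 1571 frames reaches minute 0, so 0 × 18 + 0 × 2 = 0 labels have been skipped so far.
Adding those back, label number 1571 + 0 = 1571 at 30 labels/s is 52 s + 11 f = 0 h 0 min 52 s frame 11, i.e. 00:00:52;11.

00:00:52;11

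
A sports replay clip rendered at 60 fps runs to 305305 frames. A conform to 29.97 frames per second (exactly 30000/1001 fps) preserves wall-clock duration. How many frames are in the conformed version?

Target frames = source frames × (target rate / source rate) = 305305 × (30000/1001)/(60) = 305305 × 500/1001 = 152500.

152500 frames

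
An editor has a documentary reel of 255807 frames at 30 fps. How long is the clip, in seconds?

8526.9 seconds

Running time = 255807 / (30) = 8526.9 s.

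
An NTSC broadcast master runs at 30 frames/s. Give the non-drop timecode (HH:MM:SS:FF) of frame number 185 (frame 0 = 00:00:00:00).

00:00:06:05

185 ÷ 30 = 6 full seconds, remainder 5 frames.
6 s = 0 h 0 min 6 s.
Timecode: 00:00:06:05.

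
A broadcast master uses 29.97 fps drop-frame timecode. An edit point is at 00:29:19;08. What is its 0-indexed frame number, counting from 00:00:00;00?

Complete 10-minute blocks: 2, each 17982 frames → 35964.
Remaining 9 whole minutes in the current block: 1800 + 8 × 1798 = 16184 frames.
Within the current minute: 19 × 30 + 8 − 2 = 576 (labels ;00/;01 skipped at this minute). Total = 35964 + 16184 + 576 = 52724.

52724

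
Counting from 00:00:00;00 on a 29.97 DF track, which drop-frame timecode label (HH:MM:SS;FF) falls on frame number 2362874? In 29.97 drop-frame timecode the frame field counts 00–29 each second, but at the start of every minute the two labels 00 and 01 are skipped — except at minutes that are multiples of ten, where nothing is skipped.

21:54:01;10

Ten DF minutes hold 17982 frames, so frame 2362874 lies in block 131 (frames 2355642–2373623) with 7232 frames into that block.
The block's first minute is 1800 frames and the rest 1798 each; 7232 frames reaches minute 4, so 131 × 18 + 4 × 2 = 2366 labels have been skipped so far.
Adding those back, label number 2362874 + 2366 = 2365240 at 30 labels/s is 78841 s + 10 f = 21 h 54 min 1 s frame 10, i.e. 21:54:01;10.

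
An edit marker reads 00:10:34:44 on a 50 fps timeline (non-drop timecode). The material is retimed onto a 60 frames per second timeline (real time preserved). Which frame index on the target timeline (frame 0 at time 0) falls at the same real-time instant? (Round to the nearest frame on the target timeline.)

frame 38093

Source frame index: (0×3600 + 10×60 + 34) × 50 + 44 = 31744.
Real time: 31744 / (50) = 15872/25 s.
Target frame: (15872/25) × (60) = 190464/5 ≈ 38092.800 → 38093.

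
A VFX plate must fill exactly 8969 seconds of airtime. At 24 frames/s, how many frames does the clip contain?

215256 frames

Frames = 8969 × 24 = 215256.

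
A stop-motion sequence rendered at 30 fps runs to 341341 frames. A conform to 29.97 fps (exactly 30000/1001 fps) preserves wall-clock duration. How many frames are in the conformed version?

Target frames = source frames × (target rate / source rate) = 341341 × (30000/1001)/(30) = 341341 × 1000/1001 = 341000.

341000 frames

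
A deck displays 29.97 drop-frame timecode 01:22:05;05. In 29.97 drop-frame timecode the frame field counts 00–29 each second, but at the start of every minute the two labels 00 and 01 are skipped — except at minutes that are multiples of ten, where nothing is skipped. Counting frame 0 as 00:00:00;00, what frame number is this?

147607

As if non-drop at 30 labels/s: (1 × 3600 + 22 × 60 + 5) × 30 + 5 = 147755.
Minute boundaries passed: 82; those not divisible by 10: 82 − 8 = 74; dropped labels = 2 × 74 = 148.
Actual frame index = 147755 − 148 = 147607.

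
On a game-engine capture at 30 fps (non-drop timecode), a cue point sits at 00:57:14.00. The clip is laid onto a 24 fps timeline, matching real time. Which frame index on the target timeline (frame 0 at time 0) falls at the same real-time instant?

frame 82416

Source frame index: (0×3600 + 57×60 + 14) × 30 + 0 = 103020.
Real time: 103020 / (30) = 3434 s.
Target frame: (3434) × (24) = 82416.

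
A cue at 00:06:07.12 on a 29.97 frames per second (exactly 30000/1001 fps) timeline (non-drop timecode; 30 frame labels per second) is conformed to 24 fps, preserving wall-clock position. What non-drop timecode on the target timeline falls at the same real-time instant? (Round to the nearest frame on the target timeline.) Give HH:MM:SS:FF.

00:06:07:18

Source frame index: (0×3600 + 6×60 + 7) × 30 + 12 = 11022.
Real time: 11022 / (30000/1001) = 1838837/5000 s.
Target frame: (1838837/5000) × (24) = 5516511/625 ≈ 8826.418 → 8826.
At 24 labels/s: frame 8826 → 00:06:07:18.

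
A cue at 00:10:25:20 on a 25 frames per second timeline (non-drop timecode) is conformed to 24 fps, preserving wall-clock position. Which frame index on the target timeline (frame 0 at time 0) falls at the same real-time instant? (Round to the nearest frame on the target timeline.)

Source frame index: (0×3600 + 10×60 + 25) × 25 + 20 = 15645.
Real time: 15645 / (25) = 3129/5 s.
Target frame: (3129/5) × (24) = 75096/5 ≈ 15019.200 → 15019.

frame 15019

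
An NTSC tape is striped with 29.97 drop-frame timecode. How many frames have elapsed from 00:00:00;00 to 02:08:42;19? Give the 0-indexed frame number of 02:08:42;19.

231447

Complete 10-minute blocks: 12, each 17982 frames → 215784.
Remaining 8 whole minutes in the current block: 1800 + 7 × 1798 = 14386 frames.
Within the current minute: 42 × 30 + 19 − 2 = 1277 (labels ;00/;01 skipped at this minute). Total = 215784 + 14386 + 1277 = 231447.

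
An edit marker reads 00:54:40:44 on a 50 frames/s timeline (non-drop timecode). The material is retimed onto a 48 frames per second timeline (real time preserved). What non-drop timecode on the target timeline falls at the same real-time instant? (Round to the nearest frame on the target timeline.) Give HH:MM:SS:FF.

Source frame index: (0×3600 + 54×60 + 40) × 50 + 44 = 164044.
Real time: 164044 / (50) = 82022/25 s.
Target frame: (82022/25) × (48) = 3937056/25 ≈ 157482.240 → 157482.
At 48 labels/s: frame 157482 → 00:54:40:42.

00:54:40:42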